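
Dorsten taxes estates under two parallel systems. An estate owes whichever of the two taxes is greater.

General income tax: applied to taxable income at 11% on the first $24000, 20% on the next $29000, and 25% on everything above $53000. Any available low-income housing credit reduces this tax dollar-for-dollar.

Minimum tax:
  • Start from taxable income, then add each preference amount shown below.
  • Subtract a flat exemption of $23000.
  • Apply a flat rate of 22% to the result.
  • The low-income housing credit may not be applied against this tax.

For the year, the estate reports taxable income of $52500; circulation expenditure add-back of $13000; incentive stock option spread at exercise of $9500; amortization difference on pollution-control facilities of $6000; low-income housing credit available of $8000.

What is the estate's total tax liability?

Minimum tax:
  Adjusted income: $52500 + $13000 + $9500 + $6000 = $81000
  Less exemption $23000 → base $58000
  $58000 × 22% = $12760

General income tax:
  $24000 × 11% = $2640
  $28500 × 20% = $5700
  → $8340
  Less low-income housing credit $8000 → $340

$12760 > $340, so the minimum tax is the binding amount.

$12760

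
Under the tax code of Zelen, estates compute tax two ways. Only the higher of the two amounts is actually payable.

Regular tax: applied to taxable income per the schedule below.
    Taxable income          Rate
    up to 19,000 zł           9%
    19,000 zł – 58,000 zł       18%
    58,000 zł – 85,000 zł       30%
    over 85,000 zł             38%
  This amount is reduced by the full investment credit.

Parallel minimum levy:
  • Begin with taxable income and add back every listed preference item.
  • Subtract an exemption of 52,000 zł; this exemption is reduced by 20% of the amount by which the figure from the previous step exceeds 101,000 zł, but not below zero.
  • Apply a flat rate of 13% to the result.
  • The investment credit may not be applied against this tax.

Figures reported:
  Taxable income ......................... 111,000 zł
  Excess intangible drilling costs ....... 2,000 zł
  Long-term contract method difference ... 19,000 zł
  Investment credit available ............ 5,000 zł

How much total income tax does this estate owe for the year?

21,710 zł

Regular tax:
  19,000 zł × 9% = 1,710 zł
  39,000 zł × 18% = 7,020 zł
  27,000 zł × 30% = 8,100 zł
  26,000 zł × 38% = 9,880 zł
  → 26,710 zł
  Less investment credit 5,000 zł → 21,710 zł

Parallel minimum levy:
  Adjusted income: 111,000 zł + 2,000 zł + 19,000 zł = 132,000 zł
  Exemption: 52,000 zł − 20% × (132,000 zł − 101,000 zł) = 52,000 zł − 6,200 zł = 45,800 zł
  Base: 132,000 zł − 45,800 zł = 86,200 zł
  86,200 zł × 13% = 11,206 zł

21,710 zł > 11,206 zł, so the regular tax governs.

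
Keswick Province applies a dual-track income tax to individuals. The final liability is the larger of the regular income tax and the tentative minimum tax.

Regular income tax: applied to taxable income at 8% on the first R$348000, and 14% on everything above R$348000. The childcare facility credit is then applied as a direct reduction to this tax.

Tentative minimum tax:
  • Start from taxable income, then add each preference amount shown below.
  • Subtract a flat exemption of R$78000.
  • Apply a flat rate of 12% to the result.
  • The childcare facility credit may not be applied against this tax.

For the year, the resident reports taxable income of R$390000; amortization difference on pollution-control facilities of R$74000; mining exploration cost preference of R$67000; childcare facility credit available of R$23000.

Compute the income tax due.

Tentative minimum tax:
  Adjusted income: R$390000 + R$74000 + R$67000 = R$531000
  Less exemption R$78000 → base R$453000
  R$453000 × 12% = R$54360

Regular income tax:
  R$348000 × 8% = R$27840
  R$42000 × 14% = R$5880
  → R$33720
  Less childcare facility credit R$23000 → R$10720

R$54360 > R$10720, so the tentative minimum tax is the binding amount.

R$54360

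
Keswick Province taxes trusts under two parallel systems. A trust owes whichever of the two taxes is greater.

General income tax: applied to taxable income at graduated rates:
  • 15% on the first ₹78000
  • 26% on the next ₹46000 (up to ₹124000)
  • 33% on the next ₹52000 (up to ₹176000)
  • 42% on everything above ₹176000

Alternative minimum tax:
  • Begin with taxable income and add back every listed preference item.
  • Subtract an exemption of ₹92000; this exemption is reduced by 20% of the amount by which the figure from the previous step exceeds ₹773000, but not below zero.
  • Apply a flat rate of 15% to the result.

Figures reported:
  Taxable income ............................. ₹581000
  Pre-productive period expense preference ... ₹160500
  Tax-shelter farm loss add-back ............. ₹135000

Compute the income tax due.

Alternative minimum tax:
  Adjusted income: ₹581000 + ₹160500 + ₹135000 = ₹876500
  Exemption: ₹92000 − 20% × (₹876500 − ₹773000) = ₹92000 − ₹20700 = ₹71300
  Base: ₹876500 − ₹71300 = ₹805200
  ₹805200 × 15% = ₹120780

General income tax:
  ₹78000 × 15% = ₹11700
  ₹46000 × 26% = ₹11960
  ₹52000 × 33% = ₹17160
  ₹405000 × 42% = ₹170100
  → ₹210920

₹210920 > ₹120780, so the general income tax governs.

₹210920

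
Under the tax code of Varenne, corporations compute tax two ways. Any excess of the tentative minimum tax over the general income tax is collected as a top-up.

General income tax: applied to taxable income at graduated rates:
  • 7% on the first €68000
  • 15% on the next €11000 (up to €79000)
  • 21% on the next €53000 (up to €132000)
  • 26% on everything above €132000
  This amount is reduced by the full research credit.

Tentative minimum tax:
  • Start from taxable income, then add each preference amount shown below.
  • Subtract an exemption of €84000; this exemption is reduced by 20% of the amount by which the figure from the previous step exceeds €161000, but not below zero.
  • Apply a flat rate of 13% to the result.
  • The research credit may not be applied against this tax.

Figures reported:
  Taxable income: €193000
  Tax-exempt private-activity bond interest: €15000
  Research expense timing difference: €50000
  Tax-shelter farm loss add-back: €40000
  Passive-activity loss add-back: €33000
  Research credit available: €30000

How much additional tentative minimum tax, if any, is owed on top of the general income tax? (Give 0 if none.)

€33130

General income tax:
  €68000 × 7% = €4760
  €11000 × 15% = €1650
  €53000 × 21% = €11130
  €61000 × 26% = €15860
  → €33400
  Less research credit €30000 → €3400

Tentative minimum tax:
  Adjusted income: €193000 + €15000 + €50000 + €40000 + €33000 = €331000
  Exemption: €84000 − 20% × (€331000 − €161000) = €84000 − €34000 = €50000
  Base: €331000 − €50000 = €281000
  €281000 × 13% = €36530

Excess of tentative minimum tax over general income tax: €36530 − €3400 = €33130.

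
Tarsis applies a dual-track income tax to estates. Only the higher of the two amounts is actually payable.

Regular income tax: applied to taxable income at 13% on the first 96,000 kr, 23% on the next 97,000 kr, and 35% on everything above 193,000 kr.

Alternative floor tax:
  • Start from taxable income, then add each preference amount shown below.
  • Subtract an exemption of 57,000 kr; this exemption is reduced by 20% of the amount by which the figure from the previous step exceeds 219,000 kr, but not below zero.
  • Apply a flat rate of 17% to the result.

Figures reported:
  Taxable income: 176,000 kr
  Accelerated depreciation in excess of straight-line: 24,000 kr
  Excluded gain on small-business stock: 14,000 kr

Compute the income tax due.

30,880 kr

Regular income tax:
  96,000 kr × 13% = 12,480 kr
  80,000 kr × 23% = 18,400 kr
  → 30,880 kr

Alternative floor tax:
  Adjusted income: 176,000 kr + 24,000 kr + 14,000 kr = 214,000 kr
  Exemption: 214,000 kr ≤ 219,000 kr, so full 57,000 kr applies
  Base: 214,000 kr − 57,000 kr = 157,000 kr
  157,000 kr × 17% = 26,690 kr

30,880 kr > 26,690 kr, so the regular income tax governs.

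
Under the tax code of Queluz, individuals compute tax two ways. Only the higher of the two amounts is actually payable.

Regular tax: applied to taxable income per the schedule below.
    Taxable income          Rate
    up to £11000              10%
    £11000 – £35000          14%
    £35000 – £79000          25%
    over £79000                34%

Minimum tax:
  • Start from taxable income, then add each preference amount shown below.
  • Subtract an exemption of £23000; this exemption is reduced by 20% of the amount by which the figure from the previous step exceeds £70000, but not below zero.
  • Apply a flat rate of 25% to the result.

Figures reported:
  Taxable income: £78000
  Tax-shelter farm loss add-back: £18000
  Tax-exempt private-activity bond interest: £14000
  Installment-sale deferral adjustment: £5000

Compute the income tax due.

£25250

Regular tax:
  £11000 × 10% = £1100
  £24000 × 14% = £3360
  £43000 × 25% = £10750
  → £15210

Minimum tax:
  Adjusted income: £78000 + £18000 + £14000 + £5000 = £115000
  Exemption: £23000 − 20% × (£115000 − £70000) = £23000 − £9000 = £14000
  Base: £115000 − £14000 = £101000
  £101000 × 25% = £25250

£25250 > £15210, so the minimum tax is the binding amount.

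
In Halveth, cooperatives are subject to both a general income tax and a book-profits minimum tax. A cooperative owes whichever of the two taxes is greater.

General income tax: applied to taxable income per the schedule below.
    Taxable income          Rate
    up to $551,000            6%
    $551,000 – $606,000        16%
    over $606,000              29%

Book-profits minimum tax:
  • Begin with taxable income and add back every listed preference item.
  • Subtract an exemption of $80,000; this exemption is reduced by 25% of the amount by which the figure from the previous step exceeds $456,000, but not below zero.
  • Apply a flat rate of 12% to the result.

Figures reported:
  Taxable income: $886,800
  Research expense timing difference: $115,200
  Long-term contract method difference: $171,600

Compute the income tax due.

$140,832

Book-profits minimum tax:
  Adjusted income: $886,800 + $115,200 + $171,600 = $1,173,600
  Exemption: 25% × ($1,173,600 − $456,000) = $179,400 ≥ $80,000, so the exemption is fully phased out
  Base: $1,173,600 − $0 = $1,173,600
  $1,173,600 × 12% = $140,832

General income tax:
  $551,000 × 6% = $33,060
  $55,000 × 16% = $8,800
  $280,800 × 29% = $81,432
  → $123,292

$140,832 > $123,292, so the book-profits minimum tax is the binding amount.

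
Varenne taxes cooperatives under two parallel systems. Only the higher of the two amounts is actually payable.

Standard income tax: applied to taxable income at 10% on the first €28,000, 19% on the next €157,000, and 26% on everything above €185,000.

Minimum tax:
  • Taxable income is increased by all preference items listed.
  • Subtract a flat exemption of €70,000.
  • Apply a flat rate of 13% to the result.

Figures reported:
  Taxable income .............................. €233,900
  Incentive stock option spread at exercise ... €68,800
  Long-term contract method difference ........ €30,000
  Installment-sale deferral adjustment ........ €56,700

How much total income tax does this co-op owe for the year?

€45,344

Minimum tax:
  Adjusted income: €233,900 + €68,800 + €30,000 + €56,700 = €389,400
  Less exemption €70,000 → base €319,400
  €319,400 × 13% = €41,522

Standard income tax:
  €28,000 × 10% = €2,800
  €157,000 × 19% = €29,830
  €48,900 × 26% = €12,714
  → €45,344

€45,344 > €41,522, so the standard income tax governs.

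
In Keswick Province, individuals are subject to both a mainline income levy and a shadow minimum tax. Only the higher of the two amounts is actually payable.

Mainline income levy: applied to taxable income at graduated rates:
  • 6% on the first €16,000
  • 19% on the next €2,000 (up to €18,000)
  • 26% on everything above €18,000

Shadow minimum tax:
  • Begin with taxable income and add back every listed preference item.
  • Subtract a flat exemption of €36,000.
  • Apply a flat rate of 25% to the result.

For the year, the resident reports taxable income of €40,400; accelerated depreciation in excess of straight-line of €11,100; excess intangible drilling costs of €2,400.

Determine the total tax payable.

Mainline income levy:
  €16,000 × 6% = €960
  €2,000 × 19% = €380
  €22,400 × 26% = €5,824
  → €7,164

Shadow minimum tax:
  Adjusted income: €40,400 + €11,100 + €2,400 = €53,900
  Less exemption €36,000 → base €17,900
  €17,900 × 25% = €4,475

€7,164 > €4,475, so the mainline income levy governs.

€7,164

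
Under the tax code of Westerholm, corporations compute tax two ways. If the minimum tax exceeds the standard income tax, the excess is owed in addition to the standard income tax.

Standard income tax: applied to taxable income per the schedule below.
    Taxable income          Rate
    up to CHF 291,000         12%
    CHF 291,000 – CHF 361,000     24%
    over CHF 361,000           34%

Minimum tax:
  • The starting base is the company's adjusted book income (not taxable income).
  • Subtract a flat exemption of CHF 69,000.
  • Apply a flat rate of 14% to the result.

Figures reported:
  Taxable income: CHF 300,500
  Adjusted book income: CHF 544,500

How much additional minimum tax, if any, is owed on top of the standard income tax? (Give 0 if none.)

CHF 29,370

Standard income tax:
  CHF 291,000 × 12% = CHF 34,920
  CHF 9,500 × 24% = CHF 2,280
  → CHF 37,200

Minimum tax:
  Base (adjusted book income): CHF 544,500
  Less exemption CHF 69,000 → base CHF 475,500
  CHF 475,500 × 14% = CHF 66,570

Excess of minimum tax over standard income tax: CHF 66,570 − CHF 37,200 = CHF 29,370.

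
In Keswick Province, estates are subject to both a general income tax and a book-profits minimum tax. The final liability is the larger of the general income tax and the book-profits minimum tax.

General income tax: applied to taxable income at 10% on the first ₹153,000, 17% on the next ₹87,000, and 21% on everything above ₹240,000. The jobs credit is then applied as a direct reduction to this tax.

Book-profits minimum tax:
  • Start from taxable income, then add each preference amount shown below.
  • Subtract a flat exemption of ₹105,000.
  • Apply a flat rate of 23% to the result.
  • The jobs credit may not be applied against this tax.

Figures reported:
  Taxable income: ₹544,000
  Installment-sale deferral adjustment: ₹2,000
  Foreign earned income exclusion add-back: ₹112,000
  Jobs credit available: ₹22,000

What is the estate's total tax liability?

₹127,190

Book-profits minimum tax:
  Adjusted income: ₹544,000 + ₹2,000 + ₹112,000 = ₹658,000
  Less exemption ₹105,000 → base ₹553,000
  ₹553,000 × 23% = ₹127,190

General income tax:
  ₹153,000 × 10% = ₹15,300
  ₹87,000 × 17% = ₹14,790
  ₹304,000 × 21% = ₹63,840
  → ₹93,930
  Less jobs credit ₹22,000 → ₹71,930

₹127,190 > ₹71,930, so the book-profits minimum tax is the binding amount.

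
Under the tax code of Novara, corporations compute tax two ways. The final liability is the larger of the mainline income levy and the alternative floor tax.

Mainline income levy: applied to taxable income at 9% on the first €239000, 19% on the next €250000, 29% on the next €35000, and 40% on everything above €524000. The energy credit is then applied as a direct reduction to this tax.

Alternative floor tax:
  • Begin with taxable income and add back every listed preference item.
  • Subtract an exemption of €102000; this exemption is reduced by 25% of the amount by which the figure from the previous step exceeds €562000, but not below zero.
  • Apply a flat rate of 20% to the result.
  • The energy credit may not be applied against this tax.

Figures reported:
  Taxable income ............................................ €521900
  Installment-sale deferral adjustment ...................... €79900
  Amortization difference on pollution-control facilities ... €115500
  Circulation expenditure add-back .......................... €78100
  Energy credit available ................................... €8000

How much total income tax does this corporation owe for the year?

Alternative floor tax:
  Adjusted income: €521900 + €79900 + €115500 + €78100 = €795400
  Exemption: €102000 − 25% × (€795400 − €562000) = €102000 − €58350 = €43650
  Base: €795400 − €43650 = €751750
  €751750 × 20% = €150350

Mainline income levy:
  €239000 × 9% = €21510
  €250000 × 19% = €47500
  €32900 × 29% = €9541
  → €78551
  Less energy credit €8000 → €70551

€150350 > €70551, so the alternative floor tax is the binding amount.

€150350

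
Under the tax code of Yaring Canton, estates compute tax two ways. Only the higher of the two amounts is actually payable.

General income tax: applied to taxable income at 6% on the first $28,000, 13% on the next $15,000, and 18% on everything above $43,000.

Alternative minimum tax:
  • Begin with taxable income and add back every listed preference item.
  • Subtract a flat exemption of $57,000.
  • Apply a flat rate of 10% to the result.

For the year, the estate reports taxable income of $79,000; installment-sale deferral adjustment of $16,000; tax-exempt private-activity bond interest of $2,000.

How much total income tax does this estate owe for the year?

Alternative minimum tax:
  Adjusted income: $79,000 + $16,000 + $2,000 = $97,000
  Less exemption $57,000 → base $40,000
  $40,000 × 10% = $4,000

General income tax:
  $28,000 × 6% = $1,680
  $15,000 × 13% = $1,950
  $36,000 × 18% = $6,480
  → $10,110

$10,110 > $4,000, so the general income tax governs.

$10,110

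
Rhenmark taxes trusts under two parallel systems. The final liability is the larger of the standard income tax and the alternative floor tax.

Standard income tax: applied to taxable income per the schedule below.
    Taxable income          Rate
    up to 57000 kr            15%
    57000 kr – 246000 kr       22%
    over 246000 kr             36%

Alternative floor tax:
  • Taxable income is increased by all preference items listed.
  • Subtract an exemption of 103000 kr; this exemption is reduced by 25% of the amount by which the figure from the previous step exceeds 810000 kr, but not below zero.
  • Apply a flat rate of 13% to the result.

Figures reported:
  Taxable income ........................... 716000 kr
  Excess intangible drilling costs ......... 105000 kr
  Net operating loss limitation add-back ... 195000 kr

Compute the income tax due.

219330 kr

Alternative floor tax:
  Adjusted income: 716000 kr + 105000 kr + 195000 kr = 1016000 kr
  Exemption: 103000 kr − 25% × (1016000 kr − 810000 kr) = 103000 kr − 51500 kr = 51500 kr
  Base: 1016000 kr − 51500 kr = 964500 kr
  964500 kr × 13% = 125385 kr

Standard income tax:
  57000 kr × 15% = 8550 kr
  189000 kr × 22% = 41580 kr
  470000 kr × 36% = 169200 kr
  → 219330 kr

219330 kr > 125385 kr, so the standard income tax governs.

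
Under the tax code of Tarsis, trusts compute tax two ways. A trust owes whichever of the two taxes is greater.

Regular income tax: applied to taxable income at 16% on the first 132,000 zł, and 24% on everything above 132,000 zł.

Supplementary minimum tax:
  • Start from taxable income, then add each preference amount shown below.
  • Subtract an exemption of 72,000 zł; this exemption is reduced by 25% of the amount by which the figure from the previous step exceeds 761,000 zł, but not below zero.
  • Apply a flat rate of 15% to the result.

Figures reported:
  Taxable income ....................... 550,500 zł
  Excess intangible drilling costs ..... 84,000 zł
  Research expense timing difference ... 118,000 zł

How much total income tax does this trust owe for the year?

121,560 zł

Supplementary minimum tax:
  Adjusted income: 550,500 zł + 84,000 zł + 118,000 zł = 752,500 zł
  Exemption: 752,500 zł ≤ 761,000 zł, so full 72,000 zł applies
  Base: 752,500 zł − 72,000 zł = 680,500 zł
  680,500 zł × 15% = 102,075 zł

Regular income tax:
  132,000 zł × 16% = 21,120 zł
  418,500 zł × 24% = 100,440 zł
  → 121,560 zł

121,560 zł > 102,075 zł, so the regular income tax governs.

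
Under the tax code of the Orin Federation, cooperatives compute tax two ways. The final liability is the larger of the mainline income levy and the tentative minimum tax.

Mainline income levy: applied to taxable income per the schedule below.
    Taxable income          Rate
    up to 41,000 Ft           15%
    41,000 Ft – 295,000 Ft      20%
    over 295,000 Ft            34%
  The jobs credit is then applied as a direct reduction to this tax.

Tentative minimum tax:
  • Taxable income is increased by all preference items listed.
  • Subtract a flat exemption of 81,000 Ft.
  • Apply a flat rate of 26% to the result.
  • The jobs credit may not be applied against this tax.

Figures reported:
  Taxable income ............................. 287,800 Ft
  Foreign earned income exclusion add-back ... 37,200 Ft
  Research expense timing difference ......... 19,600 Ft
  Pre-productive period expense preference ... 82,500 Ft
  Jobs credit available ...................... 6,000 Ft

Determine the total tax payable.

Tentative minimum tax:
  Adjusted income: 287,800 Ft + 37,200 Ft + 19,600 Ft + 82,500 Ft = 427,100 Ft
  Less exemption 81,000 Ft → base 346,100 Ft
  346,100 Ft × 26% = 89,986 Ft

Mainline income levy:
  41,000 Ft × 15% = 6,150 Ft
  246,800 Ft × 20% = 49,360 Ft
  → 55,510 Ft
  Less jobs credit 6,000 Ft → 49,510 Ft

89,986 Ft > 49,510 Ft, so the tentative minimum tax is the binding amount.

89,986 Ft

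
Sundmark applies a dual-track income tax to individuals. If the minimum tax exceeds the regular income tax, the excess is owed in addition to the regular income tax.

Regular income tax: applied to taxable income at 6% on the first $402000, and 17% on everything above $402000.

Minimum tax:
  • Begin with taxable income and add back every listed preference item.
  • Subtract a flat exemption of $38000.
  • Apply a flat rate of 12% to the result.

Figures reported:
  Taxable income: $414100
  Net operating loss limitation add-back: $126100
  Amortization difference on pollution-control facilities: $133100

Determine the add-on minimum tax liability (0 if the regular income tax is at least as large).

Regular income tax:
  $402000 × 6% = $24120
  $12100 × 17% = $2057
  → $26177

Minimum tax:
  Adjusted income: $414100 + $126100 + $133100 = $673300
  Less exemption $38000 → base $635300
  $635300 × 12% = $76236

Excess of minimum tax over regular income tax: $76236 − $26177 = $50059.

$50059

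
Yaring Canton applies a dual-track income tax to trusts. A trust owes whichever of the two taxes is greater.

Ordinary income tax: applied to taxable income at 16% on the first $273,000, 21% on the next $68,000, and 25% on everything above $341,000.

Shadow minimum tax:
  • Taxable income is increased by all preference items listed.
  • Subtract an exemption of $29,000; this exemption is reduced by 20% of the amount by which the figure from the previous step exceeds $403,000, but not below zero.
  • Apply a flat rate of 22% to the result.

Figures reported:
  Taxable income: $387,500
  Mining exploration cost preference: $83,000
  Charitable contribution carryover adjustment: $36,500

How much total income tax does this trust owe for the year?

$109,736

Ordinary income tax:
  $273,000 × 16% = $43,680
  $68,000 × 21% = $14,280
  $46,500 × 25% = $11,625
  → $69,585

Shadow minimum tax:
  Adjusted income: $387,500 + $83,000 + $36,500 = $507,000
  Exemption: $29,000 − 20% × ($507,000 − $403,000) = $29,000 − $20,800 = $8,200
  Base: $507,000 − $8,200 = $498,800
  $498,800 × 22% = $109,736

$109,736 > $69,585, so the shadow minimum tax is the binding amount.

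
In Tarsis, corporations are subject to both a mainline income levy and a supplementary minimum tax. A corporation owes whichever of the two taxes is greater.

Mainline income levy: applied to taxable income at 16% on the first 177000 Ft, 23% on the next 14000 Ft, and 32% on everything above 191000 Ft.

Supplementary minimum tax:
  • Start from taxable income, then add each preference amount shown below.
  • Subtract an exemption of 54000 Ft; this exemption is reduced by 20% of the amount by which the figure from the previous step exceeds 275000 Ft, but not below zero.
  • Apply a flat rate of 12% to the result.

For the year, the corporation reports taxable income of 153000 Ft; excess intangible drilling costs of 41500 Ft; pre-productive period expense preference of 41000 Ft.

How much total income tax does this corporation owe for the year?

Supplementary minimum tax:
  Adjusted income: 153000 Ft + 41500 Ft + 41000 Ft = 235500 Ft
  Exemption: 235500 Ft ≤ 275000 Ft, so full 54000 Ft applies
  Base: 235500 Ft − 54000 Ft = 181500 Ft
  181500 Ft × 12% = 21780 Ft

Mainline income levy:
  153000 Ft × 16% = 24480 Ft

24480 Ft > 21780 Ft, so the mainline income levy governs.

24480 Ft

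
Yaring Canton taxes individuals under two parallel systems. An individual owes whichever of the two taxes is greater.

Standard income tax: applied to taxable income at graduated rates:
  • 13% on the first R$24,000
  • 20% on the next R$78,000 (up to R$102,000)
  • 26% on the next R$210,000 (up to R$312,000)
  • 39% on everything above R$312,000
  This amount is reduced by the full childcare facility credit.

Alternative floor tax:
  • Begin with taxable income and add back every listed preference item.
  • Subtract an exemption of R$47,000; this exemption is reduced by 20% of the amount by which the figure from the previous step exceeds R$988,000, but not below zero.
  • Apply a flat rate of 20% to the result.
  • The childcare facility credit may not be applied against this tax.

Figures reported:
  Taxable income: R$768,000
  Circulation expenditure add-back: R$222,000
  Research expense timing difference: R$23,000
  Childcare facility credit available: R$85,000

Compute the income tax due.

R$194,200

Alternative floor tax:
  Adjusted income: R$768,000 + R$222,000 + R$23,000 = R$1,013,000
  Exemption: R$47,000 − 20% × (R$1,013,000 − R$988,000) = R$47,000 − R$5,000 = R$42,000
  Base: R$1,013,000 − R$42,000 = R$971,000
  R$971,000 × 20% = R$194,200

Standard income tax:
  R$24,000 × 13% = R$3,120
  R$78,000 × 20% = R$15,600
  R$210,000 × 26% = R$54,600
  R$456,000 × 39% = R$177,840
  → R$251,160
  Less childcare facility credit R$85,000 → R$166,160

R$194,200 > R$166,160, so the alternative floor tax is the binding amount.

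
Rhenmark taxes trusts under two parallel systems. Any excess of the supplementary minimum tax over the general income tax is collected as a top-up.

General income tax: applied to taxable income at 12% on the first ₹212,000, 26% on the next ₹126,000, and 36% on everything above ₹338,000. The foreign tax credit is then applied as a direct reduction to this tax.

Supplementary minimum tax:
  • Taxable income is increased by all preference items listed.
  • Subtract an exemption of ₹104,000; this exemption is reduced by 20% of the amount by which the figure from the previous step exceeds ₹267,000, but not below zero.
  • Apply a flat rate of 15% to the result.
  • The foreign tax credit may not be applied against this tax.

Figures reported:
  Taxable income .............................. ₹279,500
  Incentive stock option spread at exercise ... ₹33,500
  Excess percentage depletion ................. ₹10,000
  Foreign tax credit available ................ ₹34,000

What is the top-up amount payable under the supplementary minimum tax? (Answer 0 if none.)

Supplementary minimum tax:
  Adjusted income: ₹279,500 + ₹33,500 + ₹10,000 = ₹323,000
  Exemption: ₹104,000 − 20% × (₹323,000 − ₹267,000) = ₹104,000 − ₹11,200 = ₹92,800
  Base: ₹323,000 − ₹92,800 = ₹230,200
  ₹230,200 × 15% = ₹34,530

General income tax:
  ₹212,000 × 12% = ₹25,440
  ₹67,500 × 26% = ₹17,550
  → ₹42,990
  Less foreign tax credit ₹34,000 → ₹8,990

Excess of supplementary minimum tax over general income tax: ₹34,530 − ₹8,990 = ₹25,540.

₹25,540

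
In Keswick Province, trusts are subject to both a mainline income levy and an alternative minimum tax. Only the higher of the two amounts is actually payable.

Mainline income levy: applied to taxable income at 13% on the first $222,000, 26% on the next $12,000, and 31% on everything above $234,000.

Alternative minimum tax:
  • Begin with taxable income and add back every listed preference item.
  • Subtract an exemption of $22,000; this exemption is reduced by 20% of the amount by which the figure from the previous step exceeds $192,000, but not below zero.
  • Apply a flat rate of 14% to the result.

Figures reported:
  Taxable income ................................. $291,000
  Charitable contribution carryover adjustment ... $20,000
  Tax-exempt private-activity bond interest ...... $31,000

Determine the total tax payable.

$49,650

Alternative minimum tax:
  Adjusted income: $291,000 + $20,000 + $31,000 = $342,000
  Exemption: 20% × ($342,000 − $192,000) = $30,000 ≥ $22,000, so the exemption is fully phased out
  Base: $342,000 − $0 = $342,000
  $342,000 × 14% = $47,880

Mainline income levy:
  $222,000 × 13% = $28,860
  $12,000 × 26% = $3,120
  $57,000 × 31% = $17,670
  → $49,650

$49,650 > $47,880, so the mainline income levy governs.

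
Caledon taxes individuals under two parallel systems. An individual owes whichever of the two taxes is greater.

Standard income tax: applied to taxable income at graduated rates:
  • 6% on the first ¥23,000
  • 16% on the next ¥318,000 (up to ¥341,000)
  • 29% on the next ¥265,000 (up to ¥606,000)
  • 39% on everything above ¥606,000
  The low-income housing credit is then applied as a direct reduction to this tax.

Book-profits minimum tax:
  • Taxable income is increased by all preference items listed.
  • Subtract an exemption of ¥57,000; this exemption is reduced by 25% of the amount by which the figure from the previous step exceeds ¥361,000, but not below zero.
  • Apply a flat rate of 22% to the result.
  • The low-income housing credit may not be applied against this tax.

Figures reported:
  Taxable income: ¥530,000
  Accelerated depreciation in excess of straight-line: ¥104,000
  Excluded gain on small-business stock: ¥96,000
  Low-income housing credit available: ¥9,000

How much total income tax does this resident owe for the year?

Standard income tax:
  ¥23,000 × 6% = ¥1,380
  ¥318,000 × 16% = ¥50,880
  ¥189,000 × 29% = ¥54,810
  → ¥107,070
  Less low-income housing credit ¥9,000 → ¥98,070

Book-profits minimum tax:
  Adjusted income: ¥530,000 + ¥104,000 + ¥96,000 = ¥730,000
  Exemption: 25% × (¥730,000 − ¥361,000) = ¥92,250 ≥ ¥57,000, so the exemption is fully phased out
  Base: ¥730,000 − ¥0 = ¥730,000
  ¥730,000 × 22% = ¥160,600

¥160,600 > ¥98,070, so the book-profits minimum tax is the binding amount.

¥160,600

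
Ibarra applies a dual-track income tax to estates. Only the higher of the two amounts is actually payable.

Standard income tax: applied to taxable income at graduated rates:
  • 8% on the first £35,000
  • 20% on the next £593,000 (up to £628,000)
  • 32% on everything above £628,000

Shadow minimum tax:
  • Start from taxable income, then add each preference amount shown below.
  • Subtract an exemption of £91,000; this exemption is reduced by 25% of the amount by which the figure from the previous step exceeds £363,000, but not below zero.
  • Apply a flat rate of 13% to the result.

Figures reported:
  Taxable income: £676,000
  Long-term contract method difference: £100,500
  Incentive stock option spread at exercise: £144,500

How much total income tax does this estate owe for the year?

Shadow minimum tax:
  Adjusted income: £676,000 + £100,500 + £144,500 = £921,000
  Exemption: 25% × (£921,000 − £363,000) = £139,500 ≥ £91,000, so the exemption is fully phased out
  Base: £921,000 − £0 = £921,000
  £921,000 × 13% = £119,730

Standard income tax:
  £35,000 × 8% = £2,800
  £593,000 × 20% = £118,600
  £48,000 × 32% = £15,360
  → £136,760

£136,760 > £119,730, so the standard income tax governs.

£136,760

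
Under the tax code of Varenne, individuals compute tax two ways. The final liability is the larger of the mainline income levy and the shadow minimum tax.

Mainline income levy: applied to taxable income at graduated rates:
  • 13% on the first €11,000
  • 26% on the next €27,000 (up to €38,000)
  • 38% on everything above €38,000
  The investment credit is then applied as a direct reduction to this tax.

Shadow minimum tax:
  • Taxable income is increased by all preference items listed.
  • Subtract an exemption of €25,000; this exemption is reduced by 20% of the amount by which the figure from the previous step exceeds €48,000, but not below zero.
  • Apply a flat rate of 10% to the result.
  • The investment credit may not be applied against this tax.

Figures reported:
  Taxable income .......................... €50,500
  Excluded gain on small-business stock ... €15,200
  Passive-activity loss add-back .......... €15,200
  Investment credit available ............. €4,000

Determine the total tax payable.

Shadow minimum tax:
  Adjusted income: €50,500 + €15,200 + €15,200 = €80,900
  Exemption: €25,000 − 20% × (€80,900 − €48,000) = €25,000 − €6,580 = €18,420
  Base: €80,900 − €18,420 = €62,480
  €62,480 × 10% = €6,248

Mainline income levy:
  €11,000 × 13% = €1,430
  €27,000 × 26% = €7,020
  €12,500 × 38% = €4,750
  → €13,200
  Less investment credit €4,000 → €9,200

€9,200 > €6,248, so the mainline income levy governs.

€9,200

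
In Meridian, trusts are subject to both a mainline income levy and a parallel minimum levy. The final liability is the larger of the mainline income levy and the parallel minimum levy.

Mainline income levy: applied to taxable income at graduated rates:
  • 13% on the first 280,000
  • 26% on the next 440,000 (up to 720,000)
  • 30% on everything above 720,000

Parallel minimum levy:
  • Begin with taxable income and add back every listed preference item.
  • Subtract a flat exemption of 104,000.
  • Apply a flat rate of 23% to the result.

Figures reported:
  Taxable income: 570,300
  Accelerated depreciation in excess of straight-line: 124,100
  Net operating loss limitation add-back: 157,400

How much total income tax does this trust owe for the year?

171,994

Parallel minimum levy:
  Adjusted income: 570,300 + 124,100 + 157,400 = 851,800
  Less exemption 104,000 → base 747,800
  747,800 × 23% = 171,994

Mainline income levy:
  280,000 × 13% = 36,400
  290,300 × 26% = 75,478
  → 111,878

171,994 > 111,878, so the parallel minimum levy is the binding amount.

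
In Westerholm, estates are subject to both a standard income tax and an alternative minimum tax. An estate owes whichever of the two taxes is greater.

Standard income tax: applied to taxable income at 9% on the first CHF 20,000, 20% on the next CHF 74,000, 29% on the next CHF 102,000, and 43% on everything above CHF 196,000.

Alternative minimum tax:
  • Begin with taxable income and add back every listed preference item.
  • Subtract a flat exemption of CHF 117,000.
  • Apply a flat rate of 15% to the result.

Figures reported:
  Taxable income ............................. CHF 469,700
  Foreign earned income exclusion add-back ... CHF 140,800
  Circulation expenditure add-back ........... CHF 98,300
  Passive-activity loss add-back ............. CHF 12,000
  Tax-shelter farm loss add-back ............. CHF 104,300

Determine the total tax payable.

CHF 163,871

Alternative minimum tax:
  Adjusted income: CHF 469,700 + CHF 140,800 + CHF 98,300 + CHF 12,000 + CHF 104,300 = CHF 825,100
  Less exemption CHF 117,000 → base CHF 708,100
  CHF 708,100 × 15% = CHF 106,215

Standard income tax:
  CHF 20,000 × 9% = CHF 1,800
  CHF 74,000 × 20% = CHF 14,800
  CHF 102,000 × 29% = CHF 29,580
  CHF 273,700 × 43% = CHF 117,691
  → CHF 163,871

CHF 163,871 > CHF 106,215, so the standard income tax governs.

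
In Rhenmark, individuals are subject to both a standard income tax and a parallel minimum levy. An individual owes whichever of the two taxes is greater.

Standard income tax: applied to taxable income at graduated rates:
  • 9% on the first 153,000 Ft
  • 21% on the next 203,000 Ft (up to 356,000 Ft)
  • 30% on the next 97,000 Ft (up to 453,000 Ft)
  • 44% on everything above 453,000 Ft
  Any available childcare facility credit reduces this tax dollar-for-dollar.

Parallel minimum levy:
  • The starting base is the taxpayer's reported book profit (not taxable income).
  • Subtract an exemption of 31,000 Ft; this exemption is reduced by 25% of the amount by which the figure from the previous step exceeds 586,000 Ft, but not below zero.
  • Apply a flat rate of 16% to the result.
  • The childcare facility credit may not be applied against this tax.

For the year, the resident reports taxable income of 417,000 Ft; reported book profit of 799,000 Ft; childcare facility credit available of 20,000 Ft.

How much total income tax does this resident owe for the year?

127,840 Ft

Parallel minimum levy:
  Base (reported book profit): 799,000 Ft
  Exemption: 25% × (799,000 Ft − 586,000 Ft) = 53,250 Ft ≥ 31,000 Ft, so the exemption is fully phased out
  Base: 799,000 Ft − 0 Ft = 799,000 Ft
  799,000 Ft × 16% = 127,840 Ft

Standard income tax:
  153,000 Ft × 9% = 13,770 Ft
  203,000 Ft × 21% = 42,630 Ft
  61,000 Ft × 30% = 18,300 Ft
  → 74,700 Ft
  Less childcare facility credit 20,000 Ft → 54,700 Ft

127,840 Ft > 54,700 Ft, so the parallel minimum levy is the binding amount.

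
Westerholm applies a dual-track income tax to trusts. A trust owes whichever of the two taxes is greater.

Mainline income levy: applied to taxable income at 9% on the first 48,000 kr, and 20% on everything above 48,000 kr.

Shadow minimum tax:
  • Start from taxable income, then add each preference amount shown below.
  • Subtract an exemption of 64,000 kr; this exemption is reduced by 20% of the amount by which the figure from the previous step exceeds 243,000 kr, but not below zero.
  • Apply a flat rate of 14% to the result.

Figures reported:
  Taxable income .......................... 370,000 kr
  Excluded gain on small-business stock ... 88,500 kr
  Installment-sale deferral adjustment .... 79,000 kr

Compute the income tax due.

74,536 kr

Shadow minimum tax:
  Adjusted income: 370,000 kr + 88,500 kr + 79,000 kr = 537,500 kr
  Exemption: 64,000 kr − 20% × (537,500 kr − 243,000 kr) = 64,000 kr − 58,900 kr = 5,100 kr
  Base: 537,500 kr − 5,100 kr = 532,400 kr
  532,400 kr × 14% = 74,536 kr

Mainline income levy:
  48,000 kr × 9% = 4,320 kr
  322,000 kr × 20% = 64,400 kr
  → 68,720 kr

74,536 kr > 68,720 kr, so the shadow minimum tax is the binding amount.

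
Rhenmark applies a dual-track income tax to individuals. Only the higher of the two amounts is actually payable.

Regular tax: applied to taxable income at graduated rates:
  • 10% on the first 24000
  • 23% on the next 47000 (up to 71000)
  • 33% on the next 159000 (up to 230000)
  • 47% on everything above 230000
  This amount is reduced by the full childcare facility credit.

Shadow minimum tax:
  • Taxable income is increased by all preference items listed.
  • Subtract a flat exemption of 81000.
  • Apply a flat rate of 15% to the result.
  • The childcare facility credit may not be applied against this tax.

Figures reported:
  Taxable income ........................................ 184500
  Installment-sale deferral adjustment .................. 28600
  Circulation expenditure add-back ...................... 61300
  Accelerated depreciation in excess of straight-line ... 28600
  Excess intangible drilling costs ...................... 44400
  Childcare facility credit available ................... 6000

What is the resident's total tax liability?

44665

Regular tax:
  24000 × 10% = 2400
  47000 × 23% = 10810
  113500 × 33% = 37455
  → 50665
  Less childcare facility credit 6000 → 44665

Shadow minimum tax:
  Adjusted income: 184500 + 28600 + 61300 + 28600 + 44400 = 347400
  Less exemption 81000 → base 266400
  266400 × 15% = 39960

44665 > 39960, so the regular tax governs.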